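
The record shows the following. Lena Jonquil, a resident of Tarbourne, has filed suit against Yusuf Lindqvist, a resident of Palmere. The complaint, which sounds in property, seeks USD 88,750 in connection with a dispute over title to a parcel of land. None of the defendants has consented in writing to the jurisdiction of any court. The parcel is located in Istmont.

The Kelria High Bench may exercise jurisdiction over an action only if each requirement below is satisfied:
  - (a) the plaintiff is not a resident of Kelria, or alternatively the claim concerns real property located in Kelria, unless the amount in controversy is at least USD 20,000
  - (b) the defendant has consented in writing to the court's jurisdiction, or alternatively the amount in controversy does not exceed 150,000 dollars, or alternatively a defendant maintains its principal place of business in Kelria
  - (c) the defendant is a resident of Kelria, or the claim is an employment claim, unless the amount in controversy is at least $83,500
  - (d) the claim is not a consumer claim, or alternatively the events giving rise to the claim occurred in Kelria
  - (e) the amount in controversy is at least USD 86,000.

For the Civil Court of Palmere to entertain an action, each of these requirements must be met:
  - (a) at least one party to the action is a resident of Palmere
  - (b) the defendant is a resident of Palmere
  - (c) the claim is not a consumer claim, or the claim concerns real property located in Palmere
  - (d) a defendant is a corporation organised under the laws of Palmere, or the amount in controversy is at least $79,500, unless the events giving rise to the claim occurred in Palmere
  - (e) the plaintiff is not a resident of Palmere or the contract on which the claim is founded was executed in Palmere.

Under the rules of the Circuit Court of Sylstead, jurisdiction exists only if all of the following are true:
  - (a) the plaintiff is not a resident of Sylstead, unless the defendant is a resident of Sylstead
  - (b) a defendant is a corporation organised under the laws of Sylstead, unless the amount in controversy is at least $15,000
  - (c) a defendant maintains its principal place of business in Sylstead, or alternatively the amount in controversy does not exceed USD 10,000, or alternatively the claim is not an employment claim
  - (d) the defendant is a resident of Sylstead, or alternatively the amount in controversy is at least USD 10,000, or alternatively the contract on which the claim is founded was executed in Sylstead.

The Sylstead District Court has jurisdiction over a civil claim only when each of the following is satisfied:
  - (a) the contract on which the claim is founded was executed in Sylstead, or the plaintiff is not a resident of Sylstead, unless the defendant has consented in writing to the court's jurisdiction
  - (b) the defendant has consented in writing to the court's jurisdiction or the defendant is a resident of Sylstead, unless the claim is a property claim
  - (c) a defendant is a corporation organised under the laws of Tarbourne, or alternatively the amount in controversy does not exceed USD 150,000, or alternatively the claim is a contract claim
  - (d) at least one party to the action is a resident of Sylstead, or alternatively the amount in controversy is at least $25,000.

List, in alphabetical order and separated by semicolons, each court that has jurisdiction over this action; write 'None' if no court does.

the Circuit Court of Sylstead; the Civil Court of Palmere; the Kelria High Bench; the Sylstead District Court

The Kelria High Bench:
  (a) The plaintiff resides in Tarbourne, which is not Kelria — that alternative is enough. Met.
  (b) The amount in controversy is $88,750, within the USD 150,000 ceiling, which satisfies one of the alternatives. Met.
  (c) The defendant resides in Palmere, not Kelria; the claim is a property claim, not an employment claim — none of the alternatives is met. But the amount in controversy is USD 88,750, which meets the $83,500 floor, and the 'unless' clause therefore excuses the requirement. Met.
  (d) The claim is a property claim, not a consumer claim, which satisfies one of the alternatives. Satisfied.
  (e) The amount in controversy is $88,750, which meets the USD 86,000 floor. Met.
  → The court has jurisdiction.
The Civil Court of Palmere:
  (a) Yusuf Lindqvist resides in Palmere. Condition met.
  (b) The defendant resides in Palmere. Met.
  (c) The claim is a property claim, not a consumer claim, so this disjunct is met. Met.
  (d) The amount in controversy is $88,750, which meets the USD 79,500 floor, so this disjunct is met. Satisfied.
  (e) The plaintiff resides in Tarbourne, which is not Palmere — that alternative is enough. Satisfied.
  → Jurisdiction lies.
The Circuit Court of Sylstead:
  (a) The plaintiff resides in Tarbourne, which is not Sylstead. Met.
  (b) No defendant is a corporation. However, the amount in controversy is 88,750 dollars, which meets the 15,000 dollars floor, so the 'unless' proviso supplies this condition. Condition met.
  (c) The claim is a property claim, not an employment claim, so this disjunct is met. Satisfied.
  (d) The amount in controversy is $88,750, which meets the 10,000 dollars floor, which satisfies one of the alternatives. Met.
  → Every requirement is satisfied — jurisdiction.
The Sylstead District Court:
  (a) The plaintiff resides in Tarbourne, which is not Sylstead — that alternative is enough. Satisfied.
  (b) No such written consent has been filed; the defendant resides in Palmere, not Sylstead — none of the alternatives is met. However, the claim is a property claim, so the 'unless' proviso supplies this condition. Met.
  (c) The amount in controversy is $88,750, within the $150,000 ceiling, so one alternative holds. Met.
  (d) The amount in controversy is USD 88,750, which meets the $25,000 floor, so one alternative holds. Condition met.
  → All conditions met; jurisdiction exists.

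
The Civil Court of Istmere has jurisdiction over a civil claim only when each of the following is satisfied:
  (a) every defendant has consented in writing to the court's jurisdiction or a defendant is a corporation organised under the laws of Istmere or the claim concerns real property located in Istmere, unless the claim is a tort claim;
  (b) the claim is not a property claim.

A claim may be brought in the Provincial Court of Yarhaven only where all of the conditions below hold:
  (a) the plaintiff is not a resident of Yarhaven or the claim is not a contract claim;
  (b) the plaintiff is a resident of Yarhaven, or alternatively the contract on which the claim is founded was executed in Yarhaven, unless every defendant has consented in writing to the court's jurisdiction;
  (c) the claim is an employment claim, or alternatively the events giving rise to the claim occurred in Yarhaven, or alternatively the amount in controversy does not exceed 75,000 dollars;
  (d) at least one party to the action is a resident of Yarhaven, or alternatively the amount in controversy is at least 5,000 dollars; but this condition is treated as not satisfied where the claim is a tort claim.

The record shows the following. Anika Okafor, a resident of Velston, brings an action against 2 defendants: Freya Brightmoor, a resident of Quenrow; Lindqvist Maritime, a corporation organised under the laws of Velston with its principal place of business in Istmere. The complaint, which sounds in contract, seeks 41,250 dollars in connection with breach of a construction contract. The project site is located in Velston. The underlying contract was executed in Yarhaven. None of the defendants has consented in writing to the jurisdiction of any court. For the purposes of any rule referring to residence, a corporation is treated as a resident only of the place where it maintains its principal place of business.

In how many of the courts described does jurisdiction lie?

The Civil Court of Istmere:
  (a) No such written consent has been filed; the corporate defendant(s) are organised in Velston, not Istmere; the claim does not concern real property — none of the alternatives is met. The proviso offers no rescue either, since the claim is a contract claim, not a tort claim. Condition not met.
  (b) The claim is a contract claim, not a property claim. Met.
  → The court lacks jurisdiction.
The Provincial Court of Yarhaven:
  (a) The plaintiff resides in Velston, which is not Yarhaven, which satisfies one of the alternatives. Condition met.
  (b) The contract was executed in Yarhaven, so one alternative holds. Satisfied.
  (c) The amount in controversy is USD 41,250, within the USD 75,000 ceiling — that alternative is enough. Met.
  (d) The amount in controversy is $41,250, which meets the 5,000 dollars floor — that alternative is enough. The exception is not triggered, since the claim is a contract claim, not a tort claim. Satisfied.
  → The court has jurisdiction.
Courts with jurisdiction: the Provincial Court of Yarhaven — 1 in total.

1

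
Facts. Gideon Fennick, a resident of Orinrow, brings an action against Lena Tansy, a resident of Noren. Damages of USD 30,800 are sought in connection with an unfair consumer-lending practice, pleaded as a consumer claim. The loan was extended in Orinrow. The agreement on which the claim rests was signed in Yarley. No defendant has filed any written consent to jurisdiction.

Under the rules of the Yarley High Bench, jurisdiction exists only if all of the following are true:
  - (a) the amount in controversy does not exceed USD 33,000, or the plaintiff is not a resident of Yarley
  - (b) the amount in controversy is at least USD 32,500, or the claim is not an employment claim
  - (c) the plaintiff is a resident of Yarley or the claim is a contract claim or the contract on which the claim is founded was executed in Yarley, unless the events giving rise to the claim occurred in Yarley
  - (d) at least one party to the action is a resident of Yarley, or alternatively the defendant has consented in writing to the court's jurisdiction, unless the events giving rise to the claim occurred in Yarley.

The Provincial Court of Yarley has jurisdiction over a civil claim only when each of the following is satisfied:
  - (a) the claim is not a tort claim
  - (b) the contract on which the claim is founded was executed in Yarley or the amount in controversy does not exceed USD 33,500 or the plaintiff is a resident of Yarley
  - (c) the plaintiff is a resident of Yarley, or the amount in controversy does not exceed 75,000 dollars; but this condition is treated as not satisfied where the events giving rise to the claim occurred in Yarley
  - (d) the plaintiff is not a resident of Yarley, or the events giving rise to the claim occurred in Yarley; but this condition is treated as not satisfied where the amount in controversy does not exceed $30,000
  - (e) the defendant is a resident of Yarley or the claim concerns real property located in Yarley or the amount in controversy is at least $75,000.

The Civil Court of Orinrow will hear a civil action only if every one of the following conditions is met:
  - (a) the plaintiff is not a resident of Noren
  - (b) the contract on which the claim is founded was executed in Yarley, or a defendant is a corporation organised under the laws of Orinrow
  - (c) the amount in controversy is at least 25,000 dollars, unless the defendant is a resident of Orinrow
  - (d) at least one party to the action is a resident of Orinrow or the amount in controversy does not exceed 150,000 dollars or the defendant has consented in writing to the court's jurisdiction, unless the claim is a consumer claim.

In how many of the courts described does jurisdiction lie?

The Yarley High Bench:
  (a) The amount in controversy is $30,800, within the $33,000 ceiling, so this disjunct is met. Met.
  (b) The claim is a consumer claim, not an employment claim — that alternative is enough. Met.
  (c) The contract was executed in Yarley, which satisfies one of the alternatives. Met.
  (d) No party resides in Yarley; no such written consent has been filed — every alternative fails. The proviso offers no rescue either, since the operative events occurred in Orinrow, not Yarley. Not met.
  → At least one condition fails; no jurisdiction.
The Provincial Court of Yarley:
  (a) The claim is a consumer claim, not a tort claim. Met.
  (b) The contract was executed in Yarley, so one alternative holds. Met.
  (c) The amount in controversy is $30,800, within the 75,000 dollars ceiling — that alternative is enough. And the carve-out is inapplicable — the operative events occurred in Orinrow, not Yarley. Condition met.
  (d) The plaintiff resides in Orinrow, which is not Yarley, so one alternative holds. And the carve-out is inapplicable — the amount in controversy is 30,800 dollars, above the 30,000 dollars ceiling. Condition met.
  (e) The defendant resides in Noren, not Yarley; the claim does not concern real property; the amount in controversy is USD 30,800, below the 75,000 dollars floor — none of the alternatives is met. Fails.
  → Not every requirement is met — no jurisdiction.
The Civil Court of Orinrow:
  (a) The plaintiff resides in Orinrow, which is not Noren. Satisfied.
  (b) The contract was executed in Yarley, so one alternative holds. Satisfied.
  (c) The amount in controversy is $30,800, which meets the $25,000 floor. Satisfied.
  (d) Gideon Fennick resides in Orinrow, which satisfies one of the alternatives. Condition met.
  → Jurisdiction lies.
Courts with jurisdiction: the Civil Court of Orinrow — 1 in total.

1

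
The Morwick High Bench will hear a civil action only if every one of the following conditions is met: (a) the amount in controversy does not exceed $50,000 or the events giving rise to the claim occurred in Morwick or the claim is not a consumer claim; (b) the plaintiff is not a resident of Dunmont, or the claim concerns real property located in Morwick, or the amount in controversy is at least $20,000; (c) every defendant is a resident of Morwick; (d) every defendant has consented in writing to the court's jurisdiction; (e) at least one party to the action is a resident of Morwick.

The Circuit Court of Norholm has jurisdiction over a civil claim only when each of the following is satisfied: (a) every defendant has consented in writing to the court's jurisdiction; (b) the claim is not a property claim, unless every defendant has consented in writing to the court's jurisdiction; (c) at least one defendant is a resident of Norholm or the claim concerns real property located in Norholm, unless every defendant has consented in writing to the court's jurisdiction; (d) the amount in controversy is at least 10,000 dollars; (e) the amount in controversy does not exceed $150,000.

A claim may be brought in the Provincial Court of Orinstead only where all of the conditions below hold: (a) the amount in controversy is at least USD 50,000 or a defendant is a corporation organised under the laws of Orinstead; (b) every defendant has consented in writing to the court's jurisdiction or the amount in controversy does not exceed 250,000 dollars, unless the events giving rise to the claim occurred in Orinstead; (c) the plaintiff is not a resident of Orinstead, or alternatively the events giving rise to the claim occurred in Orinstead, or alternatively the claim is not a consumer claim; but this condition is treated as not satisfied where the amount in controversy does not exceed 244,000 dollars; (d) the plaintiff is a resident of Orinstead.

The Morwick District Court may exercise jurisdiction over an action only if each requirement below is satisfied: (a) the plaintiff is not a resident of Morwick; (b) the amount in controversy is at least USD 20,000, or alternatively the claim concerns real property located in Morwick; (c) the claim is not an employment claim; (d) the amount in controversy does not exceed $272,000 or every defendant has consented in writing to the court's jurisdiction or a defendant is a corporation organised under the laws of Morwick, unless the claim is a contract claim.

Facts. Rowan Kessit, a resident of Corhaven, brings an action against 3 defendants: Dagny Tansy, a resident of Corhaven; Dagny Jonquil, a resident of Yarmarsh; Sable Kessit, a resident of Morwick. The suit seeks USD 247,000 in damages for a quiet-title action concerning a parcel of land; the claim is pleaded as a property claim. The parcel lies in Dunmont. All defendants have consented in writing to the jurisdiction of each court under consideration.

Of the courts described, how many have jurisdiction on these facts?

The Morwick High Bench:
  (a) The claim is a property claim, not a consumer claim — that alternative is enough. Satisfied.
  (b) The plaintiff resides in Corhaven, which is not Dunmont, so one alternative holds. Condition met.
  (c) The defendants reside as follows — Dagny Tansy in Corhaven, Dagny Jonquil in Yarmarsh, Sable Kessit in Morwick — not all in Morwick. Fails.
  (d) Every defendant has filed written consent. Condition met.
  (e) Sable Kessit resides in Morwick. Satisfied.
  → At least one condition fails; no jurisdiction.
The Circuit Court of Norholm:
  (a) Every defendant has filed written consent. Met.
  (b) The claim is a property claim. However, every defendant has filed written consent, so the 'unless' proviso supplies this condition. Met.
  (c) No defendant resides in Norholm (they reside in Corhaven, Yarmarsh, Morwick); the property lies in Dunmont, not Norholm — every alternative fails. But every defendant has filed written consent, and the 'unless' clause therefore excuses the requirement. Satisfied.
  (d) The amount in controversy is 247,000 dollars, which meets the 10,000 dollars floor. Met.
  (e) The amount in controversy is 247,000 dollars, above the 150,000 dollars ceiling. Fails.
  → No jurisdiction.
The Provincial Court of Orinstead:
  (a) The amount in controversy is USD 247,000, which meets the $50,000 floor, so one alternative holds. Condition met.
  (b) Every defendant has filed written consent, which satisfies one of the alternatives. Met.
  (c) The plaintiff resides in Corhaven, which is not Orinstead, so one alternative holds. And the carve-out is inapplicable — the amount in controversy is $247,000, above the $244,000 ceiling. Met.
  (d) The plaintiff resides in Corhaven, not Orinstead. Fails.
  → Not every requirement is met — no jurisdiction.
The Morwick District Court:
  (a) The plaintiff resides in Corhaven, which is not Morwick. Met.
  (b) The amount in controversy is USD 247,000, which meets the USD 20,000 floor, so this disjunct is met. Met.
  (c) The claim is a property claim, not an employment claim. Met.
  (d) The amount in controversy is 247,000 dollars, within the USD 272,000 ceiling, so this disjunct is met. Satisfied.
  → All conditions met; jurisdiction exists.
Courts with jurisdiction: the Morwick District Court — 1 in total.

1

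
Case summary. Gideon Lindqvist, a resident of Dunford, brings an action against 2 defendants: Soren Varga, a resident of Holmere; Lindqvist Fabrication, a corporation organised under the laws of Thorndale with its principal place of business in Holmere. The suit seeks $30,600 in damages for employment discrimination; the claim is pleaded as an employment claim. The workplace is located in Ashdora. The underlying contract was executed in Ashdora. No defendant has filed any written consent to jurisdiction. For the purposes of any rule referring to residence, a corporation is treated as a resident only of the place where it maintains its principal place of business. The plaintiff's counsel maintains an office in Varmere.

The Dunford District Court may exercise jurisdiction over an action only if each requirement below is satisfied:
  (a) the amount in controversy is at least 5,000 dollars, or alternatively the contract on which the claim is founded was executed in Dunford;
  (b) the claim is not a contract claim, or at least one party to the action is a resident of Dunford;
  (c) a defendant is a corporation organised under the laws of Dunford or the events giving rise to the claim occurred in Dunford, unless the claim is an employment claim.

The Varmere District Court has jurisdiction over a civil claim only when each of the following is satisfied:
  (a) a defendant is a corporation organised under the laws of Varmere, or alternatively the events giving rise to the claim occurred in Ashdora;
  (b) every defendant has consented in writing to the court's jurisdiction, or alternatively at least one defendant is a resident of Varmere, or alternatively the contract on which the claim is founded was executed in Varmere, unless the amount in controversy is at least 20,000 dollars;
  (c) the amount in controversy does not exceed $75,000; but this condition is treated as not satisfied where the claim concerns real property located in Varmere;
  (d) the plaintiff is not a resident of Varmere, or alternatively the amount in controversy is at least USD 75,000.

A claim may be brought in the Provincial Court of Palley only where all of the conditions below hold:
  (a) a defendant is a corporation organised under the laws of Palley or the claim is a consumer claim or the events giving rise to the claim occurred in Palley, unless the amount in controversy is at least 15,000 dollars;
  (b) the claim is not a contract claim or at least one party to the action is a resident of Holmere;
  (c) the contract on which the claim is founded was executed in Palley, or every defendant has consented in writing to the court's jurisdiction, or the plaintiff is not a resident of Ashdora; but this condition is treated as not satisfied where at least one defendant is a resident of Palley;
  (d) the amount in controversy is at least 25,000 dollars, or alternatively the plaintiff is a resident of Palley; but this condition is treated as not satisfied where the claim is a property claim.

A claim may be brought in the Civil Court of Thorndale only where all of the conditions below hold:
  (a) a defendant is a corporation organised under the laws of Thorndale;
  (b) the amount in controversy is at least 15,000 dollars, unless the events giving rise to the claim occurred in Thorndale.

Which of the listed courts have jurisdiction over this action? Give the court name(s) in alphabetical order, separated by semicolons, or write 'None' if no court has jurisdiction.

the Civil Court of Thorndale; the Dunford District Court; the Provincial Court of Palley; the Varmere District Court

The Dunford District Court:
  (a) The amount in controversy is $30,600, which meets the USD 5,000 floor, which satisfies one of the alternatives. Met.
  (b) The claim is an employment claim, not a contract claim, so one alternative holds. Met.
  (c) The corporate defendant(s) are organised in Thorndale, not Dunford; the operative events occurred in Ashdora, not Dunford — no alternative holds. But the claim is an employment claim, and the 'unless' clause therefore excuses the requirement. Condition met.
  → Jurisdiction lies.
The Varmere District Court:
  (a) The operative events occurred in Ashdora, which satisfies one of the alternatives. Satisfied.
  (b) No such written consent has been filed; no defendant resides in Varmere (they reside in Holmere, Holmere); the contract was executed in Ashdora, not Varmere — none of the alternatives is met. But the amount in controversy is $30,600, which meets the 20,000 dollars floor, and the 'unless' clause therefore excuses the requirement. Met.
  (c) The amount in controversy is USD 30,600, within the $75,000 ceiling. And the carve-out is inapplicable — the claim does not concern real property. Met.
  (d) The plaintiff resides in Dunford, which is not Varmere, so one alternative holds. Condition met.
  → All conditions met; jurisdiction exists.
The Provincial Court of Palley:
  (a) The corporate defendant(s) are organised in Thorndale, not Palley; the claim is an employment claim, not a consumer claim; the operative events occurred in Ashdora, not Palley — none of the alternatives is met. But the amount in controversy is $30,600, which meets the USD 15,000 floor, and the 'unless' clause therefore excuses the requirement. Condition met.
  (b) The claim is an employment claim, not a contract claim — that alternative is enough. Satisfied.
  (c) The plaintiff resides in Dunford, which is not Ashdora, so this disjunct is met. And the carve-out is inapplicable — no defendant resides in Palley (they reside in Holmere, Holmere). Condition met.
  (d) The amount in controversy is 30,600 dollars, which meets the 25,000 dollars floor — that alternative is enough. The exception is not triggered, since the claim is an employment claim, not a property claim. Met.
  → Every requirement is satisfied — jurisdiction.
The Civil Court of Thorndale:
  (a) Lindqvist Fabrication is organised under the laws of Thorndale. Satisfied.
  (b) The amount in controversy is $30,600, which meets the 15,000 dollars floor. Condition met.
  → All conditions met; jurisdiction exists.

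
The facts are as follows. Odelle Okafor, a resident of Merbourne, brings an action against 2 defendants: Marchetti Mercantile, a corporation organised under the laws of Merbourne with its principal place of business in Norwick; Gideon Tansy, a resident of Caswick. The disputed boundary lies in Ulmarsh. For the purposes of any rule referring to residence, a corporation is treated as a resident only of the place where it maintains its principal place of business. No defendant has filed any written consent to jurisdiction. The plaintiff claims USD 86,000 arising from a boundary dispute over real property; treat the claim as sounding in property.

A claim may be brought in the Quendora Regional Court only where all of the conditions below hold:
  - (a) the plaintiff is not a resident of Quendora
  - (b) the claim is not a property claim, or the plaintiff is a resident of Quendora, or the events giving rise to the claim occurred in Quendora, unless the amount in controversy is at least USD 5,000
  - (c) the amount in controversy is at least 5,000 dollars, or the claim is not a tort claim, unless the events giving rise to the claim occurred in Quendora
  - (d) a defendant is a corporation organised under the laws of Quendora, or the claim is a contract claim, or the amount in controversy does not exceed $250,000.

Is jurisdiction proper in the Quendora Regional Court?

The Quendora Regional Court:
  (a) The plaintiff resides in Merbourne, which is not Quendora. Condition met.
  (b) The claim is a property claim; the plaintiff resides in Merbourne, not Quendora; the operative events occurred in Ulmarsh, not Quendora — every alternative fails. But the amount in controversy is $86,000, which meets the USD 5,000 floor, and the 'unless' clause therefore excuses the requirement. Met.
  (c) The amount in controversy is $86,000, which meets the USD 5,000 floor, so one alternative holds. Condition met.
  (d) The amount in controversy is $86,000, within the $250,000 ceiling, so this disjunct is met. Satisfied.
  → Every requirement is satisfied — jurisdiction.

Yes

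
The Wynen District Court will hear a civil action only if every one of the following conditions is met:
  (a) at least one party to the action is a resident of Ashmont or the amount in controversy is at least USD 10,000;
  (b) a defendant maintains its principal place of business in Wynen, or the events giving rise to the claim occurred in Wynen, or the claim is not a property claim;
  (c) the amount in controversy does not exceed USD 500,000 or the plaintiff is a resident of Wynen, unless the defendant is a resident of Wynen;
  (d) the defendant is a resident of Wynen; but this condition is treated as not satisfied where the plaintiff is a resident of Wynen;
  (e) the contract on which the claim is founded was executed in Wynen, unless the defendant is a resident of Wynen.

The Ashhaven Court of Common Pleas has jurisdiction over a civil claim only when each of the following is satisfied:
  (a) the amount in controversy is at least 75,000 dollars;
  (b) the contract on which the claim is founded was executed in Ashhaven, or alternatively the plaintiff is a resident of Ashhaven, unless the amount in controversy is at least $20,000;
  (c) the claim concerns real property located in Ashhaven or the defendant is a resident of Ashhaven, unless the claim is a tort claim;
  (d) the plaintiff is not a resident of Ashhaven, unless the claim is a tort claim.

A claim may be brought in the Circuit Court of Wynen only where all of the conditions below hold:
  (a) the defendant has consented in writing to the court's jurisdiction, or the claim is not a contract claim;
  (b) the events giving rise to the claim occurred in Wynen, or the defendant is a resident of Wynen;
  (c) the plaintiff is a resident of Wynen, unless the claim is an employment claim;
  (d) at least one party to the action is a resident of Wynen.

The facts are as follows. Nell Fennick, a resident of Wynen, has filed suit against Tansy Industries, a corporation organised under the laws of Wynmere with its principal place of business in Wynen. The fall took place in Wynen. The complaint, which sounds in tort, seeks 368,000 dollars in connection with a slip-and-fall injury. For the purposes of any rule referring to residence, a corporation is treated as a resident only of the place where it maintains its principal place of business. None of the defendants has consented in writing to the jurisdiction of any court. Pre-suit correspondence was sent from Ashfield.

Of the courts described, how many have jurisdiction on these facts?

The Wynen District Court:
  (a) The amount in controversy is 368,000 dollars, which meets the 10,000 dollars floor, so one alternative holds. Met.
  (b) Tansy Industries has its principal place of business in Wynen, which satisfies one of the alternatives. Met.
  (c) The amount in controversy is 368,000 dollars, within the USD 500,000 ceiling — that alternative is enough. Met.
  (d) The defendant resides in Wynen. But the carve-out bites: the plaintiff resides in Wynen. Condition not met.
  (e) No contract (and hence no place of execution) is alleged. But the defendant resides in Wynen, and the 'unless' clause therefore excuses the requirement. Met.
  → The court lacks jurisdiction.
The Ashhaven Court of Common Pleas:
  (a) The amount in controversy is USD 368,000, which meets the USD 75,000 floor. Condition met.
  (b) No contract (and hence no place of execution) is alleged; the plaintiff resides in Wynen, not Ashhaven — no alternative holds. But the amount in controversy is USD 368,000, which meets the 20,000 dollars floor, and the 'unless' clause therefore excuses the requirement. Met.
  (c) The claim does not concern real property; the defendant resides in Wynen, not Ashhaven — none of the alternatives is met. The proviso rescues it, though: the claim is a tort claim. Met.
  (d) The plaintiff resides in Wynen, which is not Ashhaven. Satisfied.
  → Every requirement is satisfied — jurisdiction.
The Circuit Court of Wynen:
  (a) The claim is a tort claim, not a contract claim — that alternative is enough. Met.
  (b) The operative events occurred in Wynen — that alternative is enough. Met.
  (c) The plaintiff resides in Wynen. Condition met.
  (d) Nell Fennick resides in Wynen. Met.
  → All conditions met; jurisdiction exists.
Courts with jurisdiction: the Ashhaven Court of Common Pleas, the Circuit Court of Wynen — 2 in total.

2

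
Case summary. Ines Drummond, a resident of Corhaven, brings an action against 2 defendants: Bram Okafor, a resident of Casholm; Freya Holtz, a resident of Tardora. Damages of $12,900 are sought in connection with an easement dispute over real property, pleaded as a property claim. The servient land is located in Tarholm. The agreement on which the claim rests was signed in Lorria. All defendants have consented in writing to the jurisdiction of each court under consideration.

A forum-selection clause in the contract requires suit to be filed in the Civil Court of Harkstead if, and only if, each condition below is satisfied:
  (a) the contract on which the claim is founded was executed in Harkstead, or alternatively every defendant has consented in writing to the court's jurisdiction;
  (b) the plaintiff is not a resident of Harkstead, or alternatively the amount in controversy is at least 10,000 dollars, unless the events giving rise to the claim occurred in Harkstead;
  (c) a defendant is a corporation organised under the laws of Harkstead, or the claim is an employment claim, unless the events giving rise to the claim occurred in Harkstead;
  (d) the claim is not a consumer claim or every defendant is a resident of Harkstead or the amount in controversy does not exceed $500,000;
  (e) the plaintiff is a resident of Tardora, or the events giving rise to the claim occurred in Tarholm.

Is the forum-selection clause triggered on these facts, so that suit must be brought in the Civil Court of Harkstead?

The Civil Court of Harkstead:
  (a) Every defendant has filed written consent, so this disjunct is met. Condition met.
  (b) The plaintiff resides in Corhaven, which is not Harkstead, so this disjunct is met. Met.
  (c) No defendant is a corporation; the claim is a property claim, not an employment claim — every alternative fails. And the operative events occurred in Tarholm, not Harkstead, so the proviso does not save it. Not met.
  (d) The claim is a property claim, not a consumer claim, which satisfies one of the alternatives. Condition met.
  (e) The operative events occurred in Tarholm, so one alternative holds. Satisfied.
  → Forum clause is not triggered.

No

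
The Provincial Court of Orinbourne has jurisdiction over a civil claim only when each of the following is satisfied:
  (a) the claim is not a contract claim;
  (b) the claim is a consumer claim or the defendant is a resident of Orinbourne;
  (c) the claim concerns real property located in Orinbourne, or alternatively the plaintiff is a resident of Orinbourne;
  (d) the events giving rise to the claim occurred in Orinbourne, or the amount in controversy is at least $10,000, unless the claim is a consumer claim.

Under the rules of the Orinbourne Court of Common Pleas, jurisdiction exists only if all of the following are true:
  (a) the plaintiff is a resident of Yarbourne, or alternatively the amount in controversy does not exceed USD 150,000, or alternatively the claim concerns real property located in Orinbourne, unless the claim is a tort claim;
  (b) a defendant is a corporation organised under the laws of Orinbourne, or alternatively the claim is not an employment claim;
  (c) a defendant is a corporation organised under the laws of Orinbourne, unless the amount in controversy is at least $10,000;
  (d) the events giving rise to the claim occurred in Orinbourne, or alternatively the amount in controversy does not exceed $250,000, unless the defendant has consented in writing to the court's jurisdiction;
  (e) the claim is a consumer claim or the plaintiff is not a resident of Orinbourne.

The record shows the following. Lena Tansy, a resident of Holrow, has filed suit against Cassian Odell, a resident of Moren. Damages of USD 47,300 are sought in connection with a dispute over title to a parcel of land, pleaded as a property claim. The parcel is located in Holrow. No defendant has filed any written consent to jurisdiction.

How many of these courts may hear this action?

The Provincial Court of Orinbourne:
  (a) The claim is a property claim, not a contract claim. Condition met.
  (b) The claim is a property claim, not a consumer claim; the defendant resides in Moren, not Orinbourne — none of the alternatives is met. Not satisfied.
  (c) The property lies in Holrow, not Orinbourne; the plaintiff resides in Holrow, not Orinbourne — no alternative holds. Fails.
  (d) The amount in controversy is 47,300 dollars, which meets the 10,000 dollars floor, which satisfies one of the alternatives. Met.
  → At least one condition fails; no jurisdiction.
The Orinbourne Court of Common Pleas:
  (a) The amount in controversy is 47,300 dollars, within the USD 150,000 ceiling, which satisfies one of the alternatives. Satisfied.
  (b) The claim is a property claim, not an employment claim — that alternative is enough. Satisfied.
  (c) No defendant is a corporation. The proviso rescues it, though: the amount in controversy is $47,300, which meets the $10,000 floor. Met.
  (d) The amount in controversy is USD 47,300, within the 250,000 dollars ceiling — that alternative is enough. Satisfied.
  (e) The plaintiff resides in Holrow, which is not Orinbourne, so one alternative holds. Condition met.
  → The court has jurisdiction.
Courts with jurisdiction: the Orinbourne Court of Common Pleas — 1 in total.

1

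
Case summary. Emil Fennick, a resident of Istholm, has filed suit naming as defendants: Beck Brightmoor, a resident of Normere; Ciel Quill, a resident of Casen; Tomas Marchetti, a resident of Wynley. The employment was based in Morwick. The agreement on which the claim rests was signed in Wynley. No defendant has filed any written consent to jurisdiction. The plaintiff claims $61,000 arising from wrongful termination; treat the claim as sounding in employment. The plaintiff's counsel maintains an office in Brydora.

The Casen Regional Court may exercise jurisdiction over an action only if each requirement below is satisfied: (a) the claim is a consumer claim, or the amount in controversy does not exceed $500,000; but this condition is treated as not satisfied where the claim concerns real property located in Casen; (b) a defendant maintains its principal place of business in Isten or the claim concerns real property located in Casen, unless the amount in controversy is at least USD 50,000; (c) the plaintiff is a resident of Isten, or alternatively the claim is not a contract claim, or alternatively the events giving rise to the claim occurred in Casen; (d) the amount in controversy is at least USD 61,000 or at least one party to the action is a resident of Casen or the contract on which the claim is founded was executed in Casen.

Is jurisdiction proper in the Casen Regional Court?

The Casen Regional Court:
  (a) The amount in controversy is $61,000, within the $500,000 ceiling — that alternative is enough. The exception is not triggered, since the claim does not concern real property. Satisfied.
  (b) No defendant is a corporation; the claim does not concern real property — none of the alternatives is met. The proviso rescues it, though: the amount in controversy is USD 61,000, which meets the $50,000 floor. Condition met.
  (c) The claim is an employment claim, not a contract claim, so this disjunct is met. Satisfied.
  (d) The amount in controversy is $61,000, which meets the USD 61,000 floor — that alternative is enough. Satisfied.
  → Jurisdiction lies.

Yes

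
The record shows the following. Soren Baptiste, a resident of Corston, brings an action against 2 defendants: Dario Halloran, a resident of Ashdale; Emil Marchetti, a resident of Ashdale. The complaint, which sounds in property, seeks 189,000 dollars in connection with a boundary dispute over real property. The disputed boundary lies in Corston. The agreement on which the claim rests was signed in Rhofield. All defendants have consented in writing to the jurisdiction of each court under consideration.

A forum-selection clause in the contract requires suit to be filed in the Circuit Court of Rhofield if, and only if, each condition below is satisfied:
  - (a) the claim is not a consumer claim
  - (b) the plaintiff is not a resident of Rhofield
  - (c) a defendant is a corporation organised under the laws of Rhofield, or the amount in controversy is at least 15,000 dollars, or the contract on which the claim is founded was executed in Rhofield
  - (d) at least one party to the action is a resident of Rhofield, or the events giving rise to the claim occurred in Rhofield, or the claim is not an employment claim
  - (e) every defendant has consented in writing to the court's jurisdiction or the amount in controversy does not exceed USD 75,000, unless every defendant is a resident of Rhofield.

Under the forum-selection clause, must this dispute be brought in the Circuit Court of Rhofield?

The Circuit Court of Rhofield:
  (a) The claim is a property claim, not a consumer claim. Condition met.
  (b) The plaintiff resides in Corston, which is not Rhofield. Condition met.
  (c) The amount in controversy is USD 189,000, which meets the USD 15,000 floor, so one alternative holds. Condition met.
  (d) The claim is a property claim, not an employment claim — that alternative is enough. Satisfied.
  (e) Every defendant has filed written consent, so this disjunct is met. Condition met.
  → The clause applies.

Yes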